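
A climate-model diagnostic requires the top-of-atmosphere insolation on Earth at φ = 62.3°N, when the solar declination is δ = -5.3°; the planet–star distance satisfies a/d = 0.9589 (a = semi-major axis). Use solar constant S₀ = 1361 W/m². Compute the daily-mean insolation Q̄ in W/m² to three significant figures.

cos H₀ = −tan(+62.3°) tan(-5.300°) = 0.1767, H₀ = 1.3932 rad.
Bracket: H₀ sin φ sin δ + cos φ cos δ sin H₀ = 1.3932×0.88539×-0.09237 + 0.46484×0.99572×0.98427 = -0.113941 + 0.455570 = 0.341629.
Inverse-square distance factor (a/d)² = 0.9589² = 0.919489.
Q̄ = (S₀/π) × 0.919489 × [bracket] = (1361/π) × 0.919489 × 0.341629 = 136.1 W/m².

Q̄ ≈ 136 W/m²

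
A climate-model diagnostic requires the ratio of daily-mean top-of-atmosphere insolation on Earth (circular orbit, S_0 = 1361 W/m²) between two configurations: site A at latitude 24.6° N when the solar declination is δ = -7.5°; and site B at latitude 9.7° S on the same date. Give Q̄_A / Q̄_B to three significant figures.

— Configuration A (ϕ=+24.6°):
cos h₀ = −tan(+24.6°) tan(-7.500°) = 0.0603, h₀ = 1.5105 rad.
Bracket: h₀ sin ϕ sin δ + cos ϕ cos δ sin h₀ = 1.5105×0.41628×-0.13053 + 0.90924×0.99144×0.99818 = -0.082076 + 0.899816 = 0.817740.
Q̄ = (S_0/π) × [bracket] = (1361/π) × 0.817740 = 354.26 W/m².
— Configuration B (ϕ=-9.7°):
cos h₀ = −tan(-9.7°) tan(-7.500°) = -0.0225, h₀ = 1.5933 rad.
Bracket: h₀ sin ϕ sin δ + cos ϕ cos δ sin h₀ = 1.5933×-0.16849×-0.13053 + 0.98570×0.99144×0.99975 = 0.035041 + 0.977018 = 1.012059.
Q̄ = (S_0/π) × [bracket] = (1361/π) × 1.012059 = 438.44 W/m².
Ratio Q̄_A / Q̄_B = 354.26 / 438.44 = 0.8080.

Q̄_A / Q̄_B ≈ 0.808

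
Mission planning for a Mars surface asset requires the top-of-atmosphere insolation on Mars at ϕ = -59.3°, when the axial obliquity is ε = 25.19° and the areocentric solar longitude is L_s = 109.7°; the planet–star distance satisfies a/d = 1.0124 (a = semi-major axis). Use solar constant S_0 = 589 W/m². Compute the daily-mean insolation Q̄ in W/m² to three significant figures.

sin δ = sin 25.19° × sin 109.7° = 0.40071, so δ = +23.623°.
cos h₀ = −tan(-59.3°) tan(+23.623°) = 0.7366, h₀ = 0.7428 rad.
Bracket: h₀ sin ϕ sin δ + cos ϕ cos δ sin h₀ = 0.7428×-0.85985×0.40071 + 0.51054×0.91620×0.67633 = -0.255932 + 0.316358 = 0.060426.
Inverse-square distance factor (a/d)² = 1.0124² = 1.024954.
Q̄ = (S_0/π) × 1.024954 × [bracket] = (589/π) × 1.024954 × 0.060426 = 11.61 W/m².

Q̄ ≈ 11.6 W/m²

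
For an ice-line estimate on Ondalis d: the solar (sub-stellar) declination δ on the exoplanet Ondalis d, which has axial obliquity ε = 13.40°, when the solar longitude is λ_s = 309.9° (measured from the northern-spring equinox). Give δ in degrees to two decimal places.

δ = -10.24°

sin δ = sin ε · sin λ_s = sin 13.40° × sin 309.9° = -0.177789.
δ = arcsin(-0.177789) = -10.24°.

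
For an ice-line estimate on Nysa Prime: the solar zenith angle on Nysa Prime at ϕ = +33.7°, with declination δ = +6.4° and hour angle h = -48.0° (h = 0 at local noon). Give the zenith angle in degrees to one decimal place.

cos θ_z = sin ϕ sin δ + cos ϕ cos δ cos h = 0.061848 + 0.553217 = 0.615065.
θ_z = arccos(0.615065) = 52.0°.

θ_z = 52.0°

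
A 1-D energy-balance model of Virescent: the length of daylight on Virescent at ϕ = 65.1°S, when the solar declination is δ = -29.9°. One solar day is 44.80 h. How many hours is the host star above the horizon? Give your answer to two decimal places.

44.80 h

Sunrise equation: cos h₀ = −tan ϕ · tan δ = -1.2388 ≤ −1, so the host star never sets (polar day) and h₀ = π.
Daylight = 2h₀/(2π) × 44.80 h = (3.1416/π) × 44.80 = 44.80 h.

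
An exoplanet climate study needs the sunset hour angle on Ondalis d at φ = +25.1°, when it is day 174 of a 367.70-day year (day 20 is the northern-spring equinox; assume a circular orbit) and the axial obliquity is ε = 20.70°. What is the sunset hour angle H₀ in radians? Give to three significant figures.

H₀ = 1.65 rad

Solar longitude: λ_s = 360° × (174 − 20)/367.70 = 150.775°.
sin δ = sin 20.70° × sin 150.775° = 0.17258, so δ = +9.938°.
cos H₀ = −tan φ · tan δ = −tan(+25.1°) × tan(+9.938°) = -0.0821, so H₀ = 1.6530 rad = 94.71°.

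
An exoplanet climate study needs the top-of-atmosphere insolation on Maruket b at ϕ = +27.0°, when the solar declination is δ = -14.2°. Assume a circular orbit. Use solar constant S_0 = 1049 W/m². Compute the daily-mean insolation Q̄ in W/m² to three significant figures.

Q̄ ≈ 232 W/m²

cos h₀ = −tan(+27.0°) tan(-14.200°) = 0.1289, h₀ = 1.4415 rad.
Bracket: h₀ sin ϕ sin δ + cos ϕ cos δ sin h₀ = 1.4415×0.45399×-0.24531 + 0.89101×0.96945×0.99165 = -0.160537 + 0.856577 = 0.696040.
Q̄ = (S_0/π) × [bracket] = (1049/π) × 0.696040 = 232.4 W/m².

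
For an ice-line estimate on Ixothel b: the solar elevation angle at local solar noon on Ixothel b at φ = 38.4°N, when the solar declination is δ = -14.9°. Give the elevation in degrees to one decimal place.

At local noon the hour angle is zero, so the zenith angle equals |φ − δ| = |+38.4° − (-14.900°)| = 53.300°.
Elevation = 90° − 53.300° = 36.7°.

36.7°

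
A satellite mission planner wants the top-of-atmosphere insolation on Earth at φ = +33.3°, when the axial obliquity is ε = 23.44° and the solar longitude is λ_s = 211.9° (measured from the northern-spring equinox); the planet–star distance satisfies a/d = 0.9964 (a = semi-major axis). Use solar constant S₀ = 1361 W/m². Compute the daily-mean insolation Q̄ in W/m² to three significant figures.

Q̄ ≈ 277 W/m²

Solar declination: sin δ = sin ε · sin λ_s = sin 23.44° × sin 211.9° = -0.21021, so δ = -12.134°.
cos H₀ = −tan(+33.3°) tan(-12.134°) = 0.1412, H₀ = 1.4291 rad.
Bracket: H₀ sin φ sin δ + cos φ cos δ sin H₀ = 1.4291×0.54902×-0.21021 + 0.83581×0.97766×0.98998 = -0.164932 + 0.808950 = 0.644018.
Inverse-square distance factor (a/d)² = 0.9964² = 0.992813.
Q̄ = (S₀/π) × 0.992813 × [bracket] = (1361/π) × 0.992813 × 0.644018 = 277.0 W/m².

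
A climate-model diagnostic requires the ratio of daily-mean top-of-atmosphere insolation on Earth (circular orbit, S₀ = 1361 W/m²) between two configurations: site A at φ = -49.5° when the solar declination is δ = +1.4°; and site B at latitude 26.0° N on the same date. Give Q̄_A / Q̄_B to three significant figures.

Q̄_A / Q̄_B ≈ 0.678

— Configuration A (φ=-49.5°):
cos H₀ = −tan(-49.5°) tan(+1.400°) = 0.0286, H₀ = 1.5422 rad.
Bracket: H₀ sin φ sin δ + cos φ cos δ sin H₀ = 1.5422×-0.76041×0.02443 + 0.64945×0.99970×0.99959 = -0.028649 + 0.648989 = 0.620340.
Q̄ = (S₀/π) × [bracket] = (1361/π) × 0.620340 = 268.74 W/m².
— Configuration B (φ=+26.0°):
cos H₀ = −tan(+26.0°) tan(+1.400°) = -0.0119, H₀ = 1.5827 rad.
Bracket: H₀ sin φ sin δ + cos φ cos δ sin H₀ = 1.5827×0.43837×0.02443 + 0.89879×0.99970×0.99993 = 0.016950 + 0.898457 = 0.915407.
Q̄ = (S₀/π) × [bracket] = (1361/π) × 0.915407 = 396.57 W/m².
Ratio Q̄_A / Q̄_B = 268.74 / 396.57 = 0.6777.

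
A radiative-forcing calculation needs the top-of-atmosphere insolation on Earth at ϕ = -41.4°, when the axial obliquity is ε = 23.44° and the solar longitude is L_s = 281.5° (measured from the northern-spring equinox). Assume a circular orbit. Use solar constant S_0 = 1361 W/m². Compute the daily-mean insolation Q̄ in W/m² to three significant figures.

Q̄ ≈ 496 W/m²

Solar declination: sin δ = sin ε · sin L_s = sin 23.44° × sin 281.5° = -0.38980, so δ = -22.942°.
cos h₀ = −tan(-41.4°) tan(-22.942°) = -0.3732, h₀ = 1.9532 rad.
Bracket: h₀ sin ϕ sin δ + cos ϕ cos δ sin h₀ = 1.9532×-0.66131×-0.38980 + 0.75011×0.92090×0.92776 = 0.503493 + 0.640875 = 1.144368.
Q̄ = (S_0/π) × [bracket] = (1361/π) × 1.144368 = 495.8 W/m².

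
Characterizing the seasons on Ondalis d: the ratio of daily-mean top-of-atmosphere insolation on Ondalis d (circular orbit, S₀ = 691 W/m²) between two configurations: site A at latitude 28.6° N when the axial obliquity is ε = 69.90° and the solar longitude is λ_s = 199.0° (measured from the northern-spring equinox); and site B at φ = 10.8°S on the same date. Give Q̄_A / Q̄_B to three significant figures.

Q̄_A / Q̄_B ≈ 0.603

— Configuration A (φ=+28.6°):
Solar declination: sin δ = sin ε · sin λ_s = sin 69.90° × sin 199.0° = -0.30574, so δ = -17.803°.
cos H₀ = −tan(+28.6°) tan(-17.803°) = 0.1751, H₀ = 1.3948 rad.
Bracket: H₀ sin φ sin δ + cos φ cos δ sin H₀ = 1.3948×0.47869×-0.30574 + 0.87798×0.95212×0.98455 = -0.204136 + 0.823027 = 0.618891.
Q̄ = (S₀/π) × [bracket] = (691/π) × 0.618891 = 136.13 W/m².
— Configuration B (φ=-10.8°):
cos H₀ = −tan(-10.8°) tan(-17.803°) = -0.0613, H₀ = 1.6321 rad.
Bracket: H₀ sin φ sin δ + cos φ cos δ sin H₀ = 1.6321×-0.18738×-0.30574 + 0.98229×0.95212×0.99812 = 0.093502 + 0.933500 = 1.027002.
Q̄ = (S₀/π) × [bracket] = (691/π) × 1.027002 = 225.89 W/m².
Ratio Q̄_A / Q̄_B = 136.13 / 225.89 = 0.6026.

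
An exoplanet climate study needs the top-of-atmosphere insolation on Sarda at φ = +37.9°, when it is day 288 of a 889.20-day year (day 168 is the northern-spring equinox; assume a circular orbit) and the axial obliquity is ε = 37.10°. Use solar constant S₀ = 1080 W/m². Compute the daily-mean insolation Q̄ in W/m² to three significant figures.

Q̄ ≈ 411 W/m²

Solar longitude: λ_s = 360° × (288 − 168)/889.20 = 48.583°.
sin δ = sin 37.10° × sin 48.583° = 0.45235, so δ = +26.895°.
cos H₀ = −tan(+37.9°) tan(+26.895°) = -0.3949, H₀ = 1.9767 rad.
Bracket: H₀ sin φ sin δ + cos φ cos δ sin H₀ = 1.9767×0.61429×0.45235 + 0.78908×0.89184×0.91874 = 0.549274 + 0.646548 = 1.195822.
Q̄ = (S₀/π) × [bracket] = (1080/π) × 1.195822 = 411.1 W/m².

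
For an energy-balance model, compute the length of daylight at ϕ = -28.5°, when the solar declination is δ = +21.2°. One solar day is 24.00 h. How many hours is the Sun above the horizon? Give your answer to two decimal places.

cos h₀ = −tan ϕ · tan δ = −tan(-28.5°) × tan(+21.200°) = 0.2106, so h₀ = 1.3586 rad = 77.84°.
Daylight = 2h₀/(2π) × 24.00 h = (1.3586/π) × 24.00 = 10.38 h.

10.38 h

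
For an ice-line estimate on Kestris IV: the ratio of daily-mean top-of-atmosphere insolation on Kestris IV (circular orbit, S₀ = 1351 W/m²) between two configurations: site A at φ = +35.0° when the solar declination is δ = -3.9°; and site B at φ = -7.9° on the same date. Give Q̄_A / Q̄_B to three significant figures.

— Configuration A (φ=+35.0°):
cos H₀ = −tan(+35.0°) tan(-3.900°) = 0.0477, H₀ = 1.5230 rad.
Bracket: H₀ sin φ sin δ + cos φ cos δ sin H₀ = 1.5230×0.57358×-0.06802 + 0.81915×0.99768×0.99886 = -0.059420 + 0.816318 = 0.756898.
Q̄ = (S₀/π) × [bracket] = (1351/π) × 0.756898 = 325.49 W/m².
— Configuration B (φ=-7.9°):
cos H₀ = −tan(-7.9°) tan(-3.900°) = -0.0095, H₀ = 1.5803 rad.
Bracket: H₀ sin φ sin δ + cos φ cos δ sin H₀ = 1.5803×-0.13744×-0.06802 + 0.99051×0.99768×0.99996 = 0.014774 + 0.988172 = 1.002946.
Q̄ = (S₀/π) × [bracket] = (1351/π) × 1.002946 = 431.30 W/m².
Ratio Q̄_A / Q̄_B = 325.49 / 431.30 = 0.7547.

Q̄_A / Q̄_B ≈ 0.755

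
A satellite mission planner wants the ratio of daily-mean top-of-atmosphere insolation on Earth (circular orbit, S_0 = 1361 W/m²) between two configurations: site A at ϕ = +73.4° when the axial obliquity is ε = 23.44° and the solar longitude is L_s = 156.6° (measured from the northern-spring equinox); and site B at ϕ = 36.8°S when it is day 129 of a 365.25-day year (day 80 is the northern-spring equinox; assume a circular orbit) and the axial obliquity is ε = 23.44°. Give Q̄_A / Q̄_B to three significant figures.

Q̄_A / Q̄_B ≈ 1.11

— Configuration A (ϕ=+73.4°):
Solar declination: sin δ = sin ε · sin L_s = sin 23.44° × sin 156.6° = 0.15798, so δ = +9.090°.
cos h₀ = −tan(+73.4°) tan(+9.090°) = -0.5367, h₀ = 2.1373 rad.
Bracket: h₀ sin ϕ sin δ + cos ϕ cos δ sin h₀ = 2.1373×0.95832×0.15798 + 0.28569×0.98744×0.84379 = 0.323577 + 0.238035 = 0.561612.
Q̄ = (S_0/π) × [bracket] = (1361/π) × 0.561612 = 243.30 W/m².
— Configuration B (ϕ=-36.8°):
Solar longitude: L_s = 360° × (129 − 80)/365.25 = 48.296°.
sin δ = sin 23.44° × sin 48.296° = 0.29698, so δ = +17.277°.
cos h₀ = −tan(-36.8°) tan(+17.277°) = 0.2327, h₀ = 1.3360 rad.
Bracket: h₀ sin ϕ sin δ + cos ϕ cos δ sin h₀ = 1.3360×-0.59902×0.29698 + 0.80073×0.95488×0.97256 = -0.237670 + 0.743620 = 0.505950.
Q̄ = (S_0/π) × [bracket] = (1361/π) × 0.505950 = 219.19 W/m².
Ratio Q̄_A / Q̄_B = 243.30 / 219.19 = 1.110.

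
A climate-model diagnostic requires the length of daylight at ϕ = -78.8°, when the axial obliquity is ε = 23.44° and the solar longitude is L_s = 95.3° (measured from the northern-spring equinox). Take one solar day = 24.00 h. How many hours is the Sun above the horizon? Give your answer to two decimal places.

Solar declination: sin δ = sin ε · sin L_s = sin 23.44° × sin 95.3° = 0.39609, so δ = +23.334°.
cos h₀ = −tan ϕ · tan δ = 2.1786 ≥ 1, so the Sun never rises (polar night) and h₀ = 0.
Daylight = 2h₀/(2π) × 24.00 h = (0.0000/π) × 24.00 = 0.00 h.

0.00 h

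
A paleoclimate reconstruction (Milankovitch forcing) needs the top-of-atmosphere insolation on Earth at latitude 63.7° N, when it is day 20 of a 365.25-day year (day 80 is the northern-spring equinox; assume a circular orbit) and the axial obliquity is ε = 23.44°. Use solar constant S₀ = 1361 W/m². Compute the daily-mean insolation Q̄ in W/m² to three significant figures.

Solar longitude: λ_s = 360° × (20 − 80)/365.25 = -59.138°, i.e. -59.138° + 360° = 300.862°.
sin δ = sin 23.44° × sin 300.862° = -0.34146, so δ = -19.966°.
cos H₀ = −tan(+63.7°) tan(-19.966°) = 0.7351, H₀ = 0.7450 rad.
Bracket: H₀ sin φ sin δ + cos φ cos δ sin H₀ = 0.7450×0.89649×-0.34146 + 0.44307×0.93990×0.67798 = -0.228056 + 0.282339 = 0.054283.
Q̄ = (S₀/π) × [bracket] = (1361/π) × 0.054283 = 23.52 W/m².

Q̄ ≈ 23.5 W/m²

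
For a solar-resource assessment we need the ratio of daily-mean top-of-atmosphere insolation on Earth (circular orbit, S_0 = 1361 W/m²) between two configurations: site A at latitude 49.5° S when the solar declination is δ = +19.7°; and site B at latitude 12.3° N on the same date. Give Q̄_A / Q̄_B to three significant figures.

— Configuration A (ϕ=-49.5°):
cos h₀ = −tan(-49.5°) tan(+19.700°) = 0.4192, h₀ = 1.1382 rad.
Bracket: h₀ sin ϕ sin δ + cos ϕ cos δ sin h₀ = 1.1382×-0.76041×0.33710 + 0.64945×0.94147×0.90788 = -0.291760 + 0.555112 = 0.263352.
Q̄ = (S_0/π) × [bracket] = (1361/π) × 0.263352 = 114.09 W/m².
— Configuration B (ϕ=+12.3°):
cos h₀ = −tan(+12.3°) tan(+19.700°) = -0.0781, h₀ = 1.6489 rad.
Bracket: h₀ sin ϕ sin δ + cos ϕ cos δ sin h₀ = 1.6489×0.21303×0.33710 + 0.97705×0.94147×0.99695 = 0.118411 + 0.917058 = 1.035469.
Q̄ = (S_0/π) × [bracket] = (1361/π) × 1.035469 = 448.59 W/m².
Ratio Q̄_A / Q̄_B = 114.09 / 448.59 = 0.2543.

Q̄_A / Q̄_B ≈ 0.254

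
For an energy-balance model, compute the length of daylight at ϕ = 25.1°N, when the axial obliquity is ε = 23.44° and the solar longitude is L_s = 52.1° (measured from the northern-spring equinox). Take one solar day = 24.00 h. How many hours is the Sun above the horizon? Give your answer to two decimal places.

13.19 h

Solar declination: sin δ = sin ε · sin L_s = sin 23.44° × sin 52.1° = 0.31389, so δ = +18.294°.
cos h₀ = −tan ϕ · tan δ = −tan(+25.1°) × tan(+18.294°) = -0.1549, so h₀ = 1.7263 rad = 98.91°.
Daylight = 2h₀/(2π) × 24.00 h = (1.7263/π) × 24.00 = 13.19 h.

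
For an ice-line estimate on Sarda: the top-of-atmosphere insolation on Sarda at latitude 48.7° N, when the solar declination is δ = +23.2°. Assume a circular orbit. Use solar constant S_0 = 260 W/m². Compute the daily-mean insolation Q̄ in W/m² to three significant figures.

Q̄ ≈ 94.8 W/m²

cos h₀ = −tan(+48.7°) tan(+23.200°) = -0.4879, h₀ = 2.0804 rad.
Bracket: h₀ sin ϕ sin δ + cos ϕ cos δ sin h₀ = 2.0804×0.75126×0.39394 + 0.66000×0.91914×0.87292 = 0.615697 + 0.529542 = 1.145239.
Q̄ = (S_0/π) × [bracket] = (260/π) × 1.145239 = 94.78 W/m².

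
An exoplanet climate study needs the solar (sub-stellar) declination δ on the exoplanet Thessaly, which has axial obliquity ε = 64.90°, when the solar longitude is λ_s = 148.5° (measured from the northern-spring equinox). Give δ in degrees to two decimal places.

δ = +28.24°

sin δ = sin ε · sin λ_s = sin 64.90° × sin 148.5° = 0.473158.
δ = arcsin(0.473158) = +28.24°.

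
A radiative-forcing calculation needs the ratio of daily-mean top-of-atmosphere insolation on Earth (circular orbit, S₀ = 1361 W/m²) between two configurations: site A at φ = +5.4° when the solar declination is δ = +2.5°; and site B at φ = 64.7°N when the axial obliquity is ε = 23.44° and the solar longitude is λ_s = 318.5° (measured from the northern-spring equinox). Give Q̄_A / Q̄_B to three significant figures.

— Configuration A (φ=+5.4°):
cos H₀ = −tan(+5.4°) tan(+2.500°) = -0.0041, H₀ = 1.5749 rad.
Bracket: H₀ sin φ sin δ + cos φ cos δ sin H₀ = 1.5749×0.09411×0.04362 + 0.99556×0.99905×0.99999 = 0.006465 + 0.994604 = 1.001069.
Q̄ = (S₀/π) × [bracket] = (1361/π) × 1.001069 = 433.68 W/m².
— Configuration B (φ=+64.7°):
Solar declination: sin δ = sin ε · sin λ_s = sin 23.44° × sin 318.5° = -0.26358, so δ = -15.283°.
cos H₀ = −tan(+64.7°) tan(-15.283°) = 0.5781, H₀ = 0.9545 rad.
Bracket: H₀ sin φ sin δ + cos φ cos δ sin H₀ = 0.9545×0.90408×-0.26358 + 0.42736×0.96464×0.81600 = -0.227455 + 0.336395 = 0.108940.
Q̄ = (S₀/π) × [bracket] = (1361/π) × 0.108940 = 47.195 W/m².
Ratio Q̄_A / Q̄_B = 433.68 / 47.195 = 9.189.

Q̄_A / Q̄_B ≈ 9.19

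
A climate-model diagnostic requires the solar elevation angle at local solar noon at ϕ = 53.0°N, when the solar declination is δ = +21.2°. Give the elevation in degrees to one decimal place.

58.2°

At local noon the hour angle is zero, so the zenith angle equals |ϕ − δ| = |+53.0° − (+21.200°)| = 31.800°.
Elevation = 90° − 31.800° = 58.2°.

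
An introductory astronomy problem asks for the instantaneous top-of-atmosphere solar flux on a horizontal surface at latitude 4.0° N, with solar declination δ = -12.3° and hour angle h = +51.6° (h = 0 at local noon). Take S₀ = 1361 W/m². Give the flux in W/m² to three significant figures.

cos θ_z = sin φ sin δ + cos φ cos δ cos h = -0.014860 + 0.605411 = 0.590551.
Flux = S₀ · cos θ_z = 1361 × 0.590551 = 803.7 W/m².

804 W/m²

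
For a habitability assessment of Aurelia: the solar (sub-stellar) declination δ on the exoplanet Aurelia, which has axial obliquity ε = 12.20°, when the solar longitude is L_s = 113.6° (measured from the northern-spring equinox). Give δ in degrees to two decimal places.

δ = +11.17°

sin δ = sin ε · sin L_s = sin 12.20° × sin 113.6° = 0.193650.
δ = arcsin(0.193650) = +11.17°.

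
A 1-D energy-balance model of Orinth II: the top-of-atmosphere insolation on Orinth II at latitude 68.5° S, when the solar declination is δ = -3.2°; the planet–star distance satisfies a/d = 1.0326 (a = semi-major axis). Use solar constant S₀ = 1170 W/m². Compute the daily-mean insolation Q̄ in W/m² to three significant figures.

cos H₀ = −tan(-68.5°) tan(-3.200°) = -0.1419, H₀ = 1.7132 rad.
Bracket: H₀ sin φ sin δ + cos φ cos δ sin H₀ = 1.7132×-0.93042×-0.05582 + 0.36650×0.99844×0.98988 = 0.088977 + 0.362225 = 0.451202.
Inverse-square distance factor (a/d)² = 1.0326² = 1.066263.
Q̄ = (S₀/π) × 1.066263 × [bracket] = (1170/π) × 1.066263 × 0.451202 = 179.2 W/m².

Q̄ ≈ 179 W/m²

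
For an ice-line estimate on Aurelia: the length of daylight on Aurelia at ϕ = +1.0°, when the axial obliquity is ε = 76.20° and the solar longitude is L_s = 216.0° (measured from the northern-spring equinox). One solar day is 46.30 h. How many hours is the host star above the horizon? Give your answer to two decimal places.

Solar declination: sin δ = sin ε · sin L_s = sin 76.20° × sin 216.0° = -0.57082, so δ = -34.807°.
cos h₀ = −tan ϕ · tan δ = −tan(+1.0°) × tan(-34.807°) = 0.0121, so h₀ = 1.5587 rad = 89.30°.
Daylight = 2h₀/(2π) × 46.30 h = (1.5587/π) × 46.30 = 22.97 h.

22.97 h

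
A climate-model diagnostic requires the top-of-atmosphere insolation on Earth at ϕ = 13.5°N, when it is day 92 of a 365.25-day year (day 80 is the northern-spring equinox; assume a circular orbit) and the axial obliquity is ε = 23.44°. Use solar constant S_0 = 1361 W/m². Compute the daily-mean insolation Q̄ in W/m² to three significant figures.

Q̄ ≈ 433 W/m²

Solar longitude: L_s = 360° × (92 − 80)/365.25 = 11.828°.
sin δ = sin 23.44° × sin 11.828° = 0.08153, so δ = +4.677°.
cos h₀ = −tan(+13.5°) tan(+4.677°) = -0.0196, h₀ = 1.5904 rad.
Bracket: h₀ sin ϕ sin δ + cos ϕ cos δ sin h₀ = 1.5904×0.23345×0.08153 + 0.97237×0.99667×0.99981 = 0.030270 + 0.968948 = 0.999218.
Q̄ = (S_0/π) × [bracket] = (1361/π) × 0.999218 = 432.9 W/m².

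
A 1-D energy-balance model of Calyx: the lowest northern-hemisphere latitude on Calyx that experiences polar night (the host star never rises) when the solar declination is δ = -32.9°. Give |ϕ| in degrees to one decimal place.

|ϕ| = 57.1°

Polar night requires cos h₀ = −tan ϕ tan δ ≥ 1, i.e. tan ϕ tan δ ≤ −1.
The boundary is |tan ϕ| · |tan δ| = 1, so |ϕ| = 90° − |δ| = 90° − 32.9° = 57.1° in the northern hemisphere.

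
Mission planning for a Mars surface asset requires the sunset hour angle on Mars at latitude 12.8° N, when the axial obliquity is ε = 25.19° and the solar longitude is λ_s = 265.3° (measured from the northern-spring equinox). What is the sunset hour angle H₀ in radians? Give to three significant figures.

Solar declination: sin δ = sin ε · sin λ_s = sin 25.19° × sin 265.3° = -0.42419, so δ = -25.099°.
cos H₀ = −tan φ · tan δ = −tan(+12.8°) × tan(-25.099°) = 0.1064, so H₀ = 1.4642 rad = 83.89°.

H₀ = 1.46 rad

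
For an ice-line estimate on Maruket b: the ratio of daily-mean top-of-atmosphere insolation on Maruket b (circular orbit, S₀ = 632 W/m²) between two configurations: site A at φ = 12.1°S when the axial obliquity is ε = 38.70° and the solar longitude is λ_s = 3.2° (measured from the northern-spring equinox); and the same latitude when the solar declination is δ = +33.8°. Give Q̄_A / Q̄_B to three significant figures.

Q̄_A / Q̄_B ≈ 1.51

— Configuration A (φ=-12.1°):
Solar declination: sin δ = sin ε · sin λ_s = sin 38.70° × sin 3.2° = 0.03490, so δ = +2.000°.
cos H₀ = −tan(-12.1°) tan(+2.000°) = 0.0075, H₀ = 1.5633 rad.
Bracket: H₀ sin φ sin δ + cos φ cos δ sin H₀ = 1.5633×-0.20962×0.03490 + 0.97778×0.99939×0.99997 = -0.011437 + 0.977154 = 0.965717.
Q̄ = (S₀/π) × [bracket] = (632/π) × 0.965717 = 194.28 W/m².
— Configuration B (φ=-12.1°):
cos H₀ = −tan(-12.1°) tan(+33.800°) = 0.1435, H₀ = 1.4268 rad.
Bracket: H₀ sin φ sin δ + cos φ cos δ sin H₀ = 1.4268×-0.20962×0.55630 + 0.97778×0.83098×0.98965 = -0.166381 + 0.804106 = 0.637725.
Q̄ = (S₀/π) × [bracket] = (632/π) × 0.637725 = 128.29 W/m².
Ratio Q̄_A / Q̄_B = 194.28 / 128.29 = 1.514.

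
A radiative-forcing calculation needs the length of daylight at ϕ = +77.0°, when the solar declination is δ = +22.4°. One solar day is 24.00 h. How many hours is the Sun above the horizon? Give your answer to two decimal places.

24.00 h

Sunrise equation: cos h₀ = −tan ϕ · tan δ = -1.7853 ≤ −1, so the Sun never sets (polar day) and h₀ = π.
Daylight = 2h₀/(2π) × 24.00 h = (3.1416/π) × 24.00 = 24.00 h.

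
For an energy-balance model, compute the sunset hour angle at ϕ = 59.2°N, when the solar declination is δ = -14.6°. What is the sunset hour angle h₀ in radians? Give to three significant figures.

h₀ = 1.12 rad

cos h₀ = −tan ϕ · tan δ = −tan(+59.2°) × tan(-14.600°) = 0.4370, so h₀ = 1.1186 rad = 64.09°.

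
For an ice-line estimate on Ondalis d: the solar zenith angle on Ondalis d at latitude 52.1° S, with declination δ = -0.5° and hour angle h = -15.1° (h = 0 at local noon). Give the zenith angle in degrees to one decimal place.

cos θ_z = sin φ sin δ + cos φ cos δ cos h = 0.006886 + 0.593053 = 0.599939.
θ_z = arccos(0.599939) = 53.1°.

θ_z = 53.1°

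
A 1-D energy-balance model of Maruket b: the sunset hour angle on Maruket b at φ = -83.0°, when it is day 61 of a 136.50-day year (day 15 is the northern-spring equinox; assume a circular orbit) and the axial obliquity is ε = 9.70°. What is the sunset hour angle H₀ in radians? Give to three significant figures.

H₀ = 0.00 rad

Solar longitude: λ_s = 360° × (61 − 15)/136.50 = 121.319°.
sin δ = sin 9.70° × sin 121.319° = 0.14394, so δ = +8.276°.
cos H₀ = −tan φ · tan δ = 1.1846 ≥ 1, so the host star never rises (polar night) and H₀ = 0.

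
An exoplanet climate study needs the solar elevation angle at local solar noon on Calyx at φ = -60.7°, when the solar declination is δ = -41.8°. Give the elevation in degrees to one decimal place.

71.1°

At local noon the hour angle is zero, so the zenith angle equals |φ − δ| = |-60.7° − (-41.800°)| = 18.900°.
Elevation = 90° − 18.900° = 71.1°.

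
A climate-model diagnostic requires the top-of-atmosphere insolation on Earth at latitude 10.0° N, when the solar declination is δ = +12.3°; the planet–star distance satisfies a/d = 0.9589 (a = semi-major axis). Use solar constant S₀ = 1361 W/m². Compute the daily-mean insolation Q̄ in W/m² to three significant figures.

Q̄ ≈ 407 W/m²

cos H₀ = −tan(+10.0°) tan(+12.300°) = -0.0384, H₀ = 1.6093 rad.
Bracket: H₀ sin φ sin δ + cos φ cos δ sin H₀ = 1.6093×0.17365×0.21303 + 0.98481×0.97705×0.99926 = 0.059532 + 0.961497 = 1.021029.
Inverse-square distance factor (a/d)² = 0.9589² = 0.919489.
Q̄ = (S₀/π) × 0.919489 × [bracket] = (1361/π) × 0.919489 × 1.021029 = 406.7 W/m².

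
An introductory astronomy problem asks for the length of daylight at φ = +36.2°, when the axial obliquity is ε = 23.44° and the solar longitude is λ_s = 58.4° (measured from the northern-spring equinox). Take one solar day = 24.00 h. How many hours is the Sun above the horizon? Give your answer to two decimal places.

Solar declination: sin δ = sin ε · sin λ_s = sin 23.44° × sin 58.4° = 0.33881, so δ = +19.804°.
cos H₀ = −tan φ · tan δ = −tan(+36.2°) × tan(+19.804°) = -0.2636, so H₀ = 1.8375 rad = 105.28°.
Daylight = 2H₀/(2π) × 24.00 h = (1.8375/π) × 24.00 = 14.04 h.

14.04 h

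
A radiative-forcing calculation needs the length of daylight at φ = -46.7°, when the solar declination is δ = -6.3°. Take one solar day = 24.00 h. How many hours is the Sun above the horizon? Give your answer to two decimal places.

12.90 h

cos H₀ = −tan φ · tan δ = −tan(-46.7°) × tan(-6.300°) = -0.1172, so H₀ = 1.6882 rad = 96.73°.
Daylight = 2H₀/(2π) × 24.00 h = (1.6882/π) × 24.00 = 12.90 h.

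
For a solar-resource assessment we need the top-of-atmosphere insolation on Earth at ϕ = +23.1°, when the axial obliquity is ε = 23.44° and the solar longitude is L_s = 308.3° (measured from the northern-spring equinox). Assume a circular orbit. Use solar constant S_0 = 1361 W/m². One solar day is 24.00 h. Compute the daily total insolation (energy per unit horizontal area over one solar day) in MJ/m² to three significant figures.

Solar declination: sin δ = sin ε · sin L_s = sin 23.44° × sin 308.3° = -0.31218, so δ = -18.190°.
cos h₀ = −tan(+23.1°) tan(-18.190°) = 0.1402, h₀ = 1.4302 rad.
Bracket: h₀ sin ϕ sin δ + cos ϕ cos δ sin h₀ = 1.4302×0.39234×-0.31218 + 0.91982×0.95002×0.99013 = -0.175172 + 0.865223 = 0.690051.
Q̄ = (S_0/π) × [bracket] = (1361/π) × 0.690051 = 298.94 W/m².
Daily total = Q̄ × 24.00 h × 3600 s/h = 298.94 × 24.00 × 3600 / 10⁶ = 25.83 MJ/m².

25.8 MJ/m²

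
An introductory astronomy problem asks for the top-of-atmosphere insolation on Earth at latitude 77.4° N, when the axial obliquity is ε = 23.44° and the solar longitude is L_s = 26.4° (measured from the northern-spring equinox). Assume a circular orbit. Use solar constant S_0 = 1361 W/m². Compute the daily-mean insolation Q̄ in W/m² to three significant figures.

Solar declination: sin δ = sin ε · sin L_s = sin 23.44° × sin 26.4° = 0.17687, so δ = +10.188°.
cos h₀ = −tan(+77.4°) tan(+10.188°) = -0.8039, h₀ = 2.5047 rad.
Bracket: h₀ sin ϕ sin δ + cos ϕ cos δ sin h₀ = 2.5047×0.97592×0.17687 + 0.21814×0.98423×0.59470 = 0.432339 + 0.127682 = 0.560021.
Q̄ = (S_0/π) × [bracket] = (1361/π) × 0.560021 = 242.6 W/m².

Q̄ ≈ 243 W/m²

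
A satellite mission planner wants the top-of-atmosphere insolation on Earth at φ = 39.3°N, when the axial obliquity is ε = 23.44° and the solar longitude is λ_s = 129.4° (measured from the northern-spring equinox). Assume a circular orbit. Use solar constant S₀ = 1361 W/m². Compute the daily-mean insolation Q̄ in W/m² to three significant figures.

Solar declination: sin δ = sin ε · sin λ_s = sin 23.44° × sin 129.4° = 0.30738, so δ = +17.902°.
cos H₀ = −tan(+39.3°) tan(+17.902°) = -0.2644, H₀ = 1.8384 rad.
Bracket: H₀ sin φ sin δ + cos φ cos δ sin H₀ = 1.8384×0.63338×0.30738 + 0.77384×0.95159×0.96442 = 0.357915 + 0.710178 = 1.068093.
Q̄ = (S₀/π) × [bracket] = (1361/π) × 1.068093 = 462.7 W/m².

Q̄ ≈ 463 W/m²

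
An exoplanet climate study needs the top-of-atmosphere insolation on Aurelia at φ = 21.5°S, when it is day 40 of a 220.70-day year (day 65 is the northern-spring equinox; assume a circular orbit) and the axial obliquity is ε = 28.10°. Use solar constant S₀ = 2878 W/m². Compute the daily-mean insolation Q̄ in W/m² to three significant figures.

Solar longitude: λ_s = 360° × (40 − 65)/220.70 = -40.779°, i.e. -40.779° + 360° = 319.221°.
sin δ = sin 28.10° × sin 319.221° = -0.30764, so δ = -17.917°.
cos H₀ = −tan(-21.5°) tan(-17.917°) = -0.1274, H₀ = 1.6985 rad.
Bracket: H₀ sin φ sin δ + cos φ cos δ sin H₀ = 1.6985×-0.36650×-0.30764 + 0.93042×0.95150×0.99186 = 0.191506 + 0.878088 = 1.069594.
Q̄ = (S₀/π) × [bracket] = (2878/π) × 1.069594 = 979.9 W/m².

Q̄ ≈ 980 W/m²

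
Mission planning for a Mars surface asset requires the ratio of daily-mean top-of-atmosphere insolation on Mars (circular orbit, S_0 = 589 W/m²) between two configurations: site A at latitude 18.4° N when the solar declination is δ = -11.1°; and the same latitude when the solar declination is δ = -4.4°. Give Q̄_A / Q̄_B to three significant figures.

— Configuration A (ϕ=+18.4°):
cos h₀ = −tan(+18.4°) tan(-11.100°) = 0.0653, h₀ = 1.5055 rad.
Bracket: h₀ sin ϕ sin δ + cos ϕ cos δ sin h₀ = 1.5055×0.31565×-0.19252 + 0.94888×0.98129×0.99787 = -0.091488 + 0.929143 = 0.837655.
Q̄ = (S_0/π) × [bracket] = (589/π) × 0.837655 = 157.05 W/m².
— Configuration B (ϕ=+18.4°):
cos h₀ = −tan(+18.4°) tan(-4.400°) = 0.0256, h₀ = 1.5452 rad.
Bracket: h₀ sin ϕ sin δ + cos ϕ cos δ sin h₀ = 1.5452×0.31565×-0.07672 + 0.94888×0.99705×0.99967 = -0.037420 + 0.945769 = 0.908349.
Q̄ = (S_0/π) × [bracket] = (589/π) × 0.908349 = 170.30 W/m².
Ratio Q̄_A / Q̄_B = 157.05 / 170.30 = 0.9222.

Q̄_A / Q̄_B ≈ 0.922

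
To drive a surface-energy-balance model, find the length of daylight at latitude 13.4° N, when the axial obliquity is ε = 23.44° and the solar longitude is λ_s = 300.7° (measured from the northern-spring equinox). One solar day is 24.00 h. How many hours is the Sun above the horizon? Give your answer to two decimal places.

Solar declination: sin δ = sin ε · sin λ_s = sin 23.44° × sin 300.7° = -0.34204, so δ = -20.001°.
cos H₀ = −tan φ · tan δ = −tan(+13.4°) × tan(-20.001°) = 0.0867, so H₀ = 1.4840 rad = 85.03°.
Daylight = 2H₀/(2π) × 24.00 h = (1.4840/π) × 24.00 = 11.34 h.

11.34 h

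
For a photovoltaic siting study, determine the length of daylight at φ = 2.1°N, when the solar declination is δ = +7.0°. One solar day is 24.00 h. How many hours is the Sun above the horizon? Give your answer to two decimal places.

cos H₀ = −tan φ · tan δ = −tan(+2.1°) × tan(+7.000°) = -0.0045, so H₀ = 1.5753 rad = 90.26°.
Daylight = 2H₀/(2π) × 24.00 h = (1.5753/π) × 24.00 = 12.03 h.

12.03 h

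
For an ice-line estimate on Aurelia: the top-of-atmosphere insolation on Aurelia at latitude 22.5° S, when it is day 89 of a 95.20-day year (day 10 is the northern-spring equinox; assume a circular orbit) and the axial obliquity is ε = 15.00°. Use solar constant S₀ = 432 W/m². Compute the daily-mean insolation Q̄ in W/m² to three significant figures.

Q̄ ≈ 143 W/m²

Solar longitude: λ_s = 360° × (89 − 10)/95.20 = 298.739°.
sin δ = sin 15.00° × sin 298.739° = -0.22694, so δ = -13.117°.
cos H₀ = −tan(-22.5°) tan(-13.117°) = -0.0965, H₀ = 1.6675 rad.
Bracket: H₀ sin φ sin δ + cos φ cos δ sin H₀ = 1.6675×-0.38268×-0.22694 + 0.92388×0.97391×0.99533 = 0.144815 + 0.895574 = 1.040389.
Q̄ = (S₀/π) × [bracket] = (432/π) × 1.040389 = 143.1 W/m².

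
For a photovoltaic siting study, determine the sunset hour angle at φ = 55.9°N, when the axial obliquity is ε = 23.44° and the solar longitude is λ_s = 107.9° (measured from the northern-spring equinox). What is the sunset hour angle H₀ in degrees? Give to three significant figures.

Solar declination: sin δ = sin ε · sin λ_s = sin 23.44° × sin 107.9° = 0.37853, so δ = +22.243°.
cos H₀ = −tan φ · tan δ = −tan(+55.9°) × tan(+22.243°) = -0.6040, so H₀ = 2.2194 rad = 127.16°.

H₀ = 127°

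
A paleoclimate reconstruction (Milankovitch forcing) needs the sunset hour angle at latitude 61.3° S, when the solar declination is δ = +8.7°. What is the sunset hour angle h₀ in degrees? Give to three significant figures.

h₀ = 73.8°

cos h₀ = −tan ϕ · tan δ = −tan(-61.3°) × tan(+8.700°) = 0.2795, so h₀ = 1.2875 rad = 73.77°.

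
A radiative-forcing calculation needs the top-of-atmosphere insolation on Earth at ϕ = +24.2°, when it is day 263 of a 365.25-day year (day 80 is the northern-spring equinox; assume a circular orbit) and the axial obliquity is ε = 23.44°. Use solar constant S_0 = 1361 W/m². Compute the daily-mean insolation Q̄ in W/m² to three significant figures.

Solar longitude: L_s = 360° × (263 − 80)/365.25 = 180.370°.
sin δ = sin 23.44° × sin 180.370° = -0.00257, so δ = -0.147°.
cos h₀ = −tan(+24.2°) tan(-0.147°) = 0.0012, h₀ = 1.5696 rad.
Bracket: h₀ sin ϕ sin δ + cos ϕ cos δ sin h₀ = 1.5696×0.40992×-0.00257 + 0.91212×1.00000×1.00000 = -0.001654 + 0.912120 = 0.910466.
Q̄ = (S_0/π) × [bracket] = (1361/π) × 0.910466 = 394.4 W/m².

Q̄ ≈ 394 W/m²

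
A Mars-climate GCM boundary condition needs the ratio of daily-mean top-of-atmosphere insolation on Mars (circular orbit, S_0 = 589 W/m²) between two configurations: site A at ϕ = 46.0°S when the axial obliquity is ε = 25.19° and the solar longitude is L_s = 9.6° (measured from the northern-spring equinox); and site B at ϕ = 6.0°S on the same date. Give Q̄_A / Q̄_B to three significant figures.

Q̄_A / Q̄_B ≈ 0.627

— Configuration A (ϕ=-46.0°):
Solar declination: sin δ = sin ε · sin L_s = sin 25.19° × sin 9.6° = 0.07098, so δ = +4.070°.
cos h₀ = −tan(-46.0°) tan(+4.070°) = 0.0737, h₀ = 1.4970 rad.
Bracket: h₀ sin ϕ sin δ + cos ϕ cos δ sin h₀ = 1.4970×-0.71934×0.07098 + 0.69466×0.99748×0.99728 = -0.076435 + 0.691025 = 0.614590.
Q̄ = (S_0/π) × [bracket] = (589/π) × 0.614590 = 115.23 W/m².
— Configuration B (ϕ=-6.0°):
cos h₀ = −tan(-6.0°) tan(+4.070°) = 0.0075, h₀ = 1.5633 rad.
Bracket: h₀ sin ϕ sin δ + cos ϕ cos δ sin h₀ = 1.5633×-0.10453×0.07098 + 0.99452×0.99748×0.99997 = -0.011599 + 0.991984 = 0.980385.
Q̄ = (S_0/π) × [bracket] = (589/π) × 0.980385 = 183.81 W/m².
Ratio Q̄_A / Q̄_B = 115.23 / 183.81 = 0.6269.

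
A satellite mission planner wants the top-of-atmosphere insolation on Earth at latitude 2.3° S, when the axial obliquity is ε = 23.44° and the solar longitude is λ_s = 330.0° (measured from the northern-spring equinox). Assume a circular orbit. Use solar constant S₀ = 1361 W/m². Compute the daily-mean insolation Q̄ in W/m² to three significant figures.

Q̄ ≈ 430 W/m²

Solar declination: sin δ = sin ε · sin λ_s = sin 23.44° × sin 330.0° = -0.19889, so δ = -11.472°.
cos H₀ = −tan(-2.3°) tan(-11.472°) = -0.0082, H₀ = 1.5789 rad.
Bracket: H₀ sin φ sin δ + cos φ cos δ sin H₀ = 1.5789×-0.04013×-0.19889 + 0.99919×0.98002×0.99997 = 0.012602 + 0.979197 = 0.991799.
Q̄ = (S₀/π) × [bracket] = (1361/π) × 0.991799 = 429.7 W/m².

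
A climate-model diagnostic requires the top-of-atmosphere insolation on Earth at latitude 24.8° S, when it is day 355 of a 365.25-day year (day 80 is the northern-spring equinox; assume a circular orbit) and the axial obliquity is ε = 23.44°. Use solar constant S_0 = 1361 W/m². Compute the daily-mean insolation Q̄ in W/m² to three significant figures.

Solar longitude: L_s = 360° × (355 − 80)/365.25 = 271.047°.
sin δ = sin 23.44° × sin 271.047° = -0.39772, so δ = -23.436°.
cos h₀ = −tan(-24.8°) tan(-23.436°) = -0.2003, h₀ = 1.7725 rad.
Bracket: h₀ sin ϕ sin δ + cos ϕ cos δ sin h₀ = 1.7725×-0.41945×-0.39772 + 0.90778×0.91751×0.97974 = 0.295695 + 0.816023 = 1.111718.
Q̄ = (S_0/π) × [bracket] = (1361/π) × 1.111718 = 481.6 W/m².

Q̄ ≈ 482 W/m²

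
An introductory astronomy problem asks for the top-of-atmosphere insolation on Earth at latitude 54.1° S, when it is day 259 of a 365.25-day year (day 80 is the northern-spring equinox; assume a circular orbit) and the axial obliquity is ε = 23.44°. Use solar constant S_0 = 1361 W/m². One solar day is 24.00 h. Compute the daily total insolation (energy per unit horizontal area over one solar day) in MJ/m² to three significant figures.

Solar longitude: L_s = 360° × (259 − 80)/365.25 = 176.427°.
sin δ = sin 23.44° × sin 176.427° = 0.02479, so δ = +1.420°.
cos h₀ = −tan(-54.1°) tan(+1.420°) = 0.0343, h₀ = 1.5365 rad.
Bracket: h₀ sin ϕ sin δ + cos ϕ cos δ sin h₀ = 1.5365×-0.81004×0.02479 + 0.58637×0.99969×0.99941 = -0.030854 + 0.585842 = 0.554988.
Q̄ = (S_0/π) × [bracket] = (1361/π) × 0.554988 = 240.43 W/m².
Daily total = Q̄ × 24.00 h × 3600 s/h = 240.43 × 24.00 × 3600 / 10⁶ = 20.77 MJ/m².

20.8 MJ/m²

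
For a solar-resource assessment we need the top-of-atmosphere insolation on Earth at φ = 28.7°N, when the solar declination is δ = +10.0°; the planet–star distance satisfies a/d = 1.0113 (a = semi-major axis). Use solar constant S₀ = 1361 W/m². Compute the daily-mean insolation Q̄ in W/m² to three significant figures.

Q̄ ≈ 443 W/m²

cos H₀ = −tan(+28.7°) tan(+10.000°) = -0.0965, H₀ = 1.6675 rad.
Bracket: H₀ sin φ sin δ + cos φ cos δ sin H₀ = 1.6675×0.48022×0.17365 + 0.87715×0.98481×0.99533 = 0.139053 + 0.859792 = 0.998845.
Inverse-square distance factor (a/d)² = 1.0113² = 1.022728.
Q̄ = (S₀/π) × 1.022728 × [bracket] = (1361/π) × 1.022728 × 0.998845 = 442.6 W/m².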